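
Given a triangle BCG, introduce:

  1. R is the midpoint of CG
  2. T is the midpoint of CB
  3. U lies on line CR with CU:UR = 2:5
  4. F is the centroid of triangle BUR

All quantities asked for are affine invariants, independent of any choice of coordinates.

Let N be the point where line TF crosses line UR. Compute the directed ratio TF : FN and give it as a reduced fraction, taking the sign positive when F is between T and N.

TF:FN = 1/2

Choose coordinates B = (0, 0), C = (1, 0), G = (0, 1).
1. R is the midpoint of CG ⇒ R = (1/2, 1/2)
2. T is the midpoint of CB ⇒ T = (1/2, 0)
3. U lies on line CR with CU:UR = 2:5 ⇒ U = (6/7, 1/7)
4. F is the centroid of triangle BUR ⇒ F = (19/42, 3/14)
line TF meets UR at N = (5/14, 9/14)
F = T + t·(N−T) with t = 1/3, so TF:FN = 1/3:2/3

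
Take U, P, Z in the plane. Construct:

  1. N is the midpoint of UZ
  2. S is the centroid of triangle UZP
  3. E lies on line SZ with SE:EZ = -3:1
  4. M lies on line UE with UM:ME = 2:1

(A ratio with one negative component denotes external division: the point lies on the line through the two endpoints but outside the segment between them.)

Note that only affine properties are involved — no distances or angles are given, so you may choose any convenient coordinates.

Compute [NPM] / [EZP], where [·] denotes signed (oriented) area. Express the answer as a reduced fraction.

[NPM]:[EZP] = 2

Choose coordinates U = (0, 0), P = (1, 0), Z = (0, 1).
1. N is the midpoint of UZ ⇒ N = (0, 1/2)
2. S is the centroid of triangle UZP ⇒ S = (1/3, 1/3)
3. E lies on line SZ with SE:EZ = -3:1 ⇒ E = (-1/6, 4/3)
4. M lies on line UE with UM:ME = 2:1 ⇒ M = (-1/9, 8/9)
2·[NPM] = 1/3, 2·[EZP] = 1/6
[NPM]:[EZP] = 1/3:1/6 = 2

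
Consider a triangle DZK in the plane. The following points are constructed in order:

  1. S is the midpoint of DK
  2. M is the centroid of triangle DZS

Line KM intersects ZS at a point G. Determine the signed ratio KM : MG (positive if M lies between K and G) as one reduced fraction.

Work in coordinates with D = (0, 0), Z = (1, 0), K = (0, 1).
1. S is the midpoint of DK ⇒ S = (0, 1/2)
2. M is the centroid of triangle DZS ⇒ M = (1/3, 1/6)
line KM meets ZS at G = (1/4, 3/8)
M = K + t·(G−K) with t = 4/3, so KM:MG = 4/3:-1/3

KM:MG = -4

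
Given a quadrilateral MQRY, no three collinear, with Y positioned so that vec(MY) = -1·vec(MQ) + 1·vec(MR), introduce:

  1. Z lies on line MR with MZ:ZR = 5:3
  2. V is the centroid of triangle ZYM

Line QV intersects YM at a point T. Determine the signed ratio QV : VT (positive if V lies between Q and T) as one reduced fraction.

Set M = (0, 0), Q = (1, 0), R = (0, 1), Y = (-1, 1); any affine frame gives the same invariant.
1. Z lies on line MR with MZ:ZR = 5:3 ⇒ Z = (0, 5/8)
2. V is the centroid of triangle ZYM ⇒ V = (-1/3, 13/24)
line QV meets YM at T = (-13/19, 13/19)
V = Q + t·(T−Q) with t = 19/24, so QV:VT = 19/24:5/24

QV:VT = 19/5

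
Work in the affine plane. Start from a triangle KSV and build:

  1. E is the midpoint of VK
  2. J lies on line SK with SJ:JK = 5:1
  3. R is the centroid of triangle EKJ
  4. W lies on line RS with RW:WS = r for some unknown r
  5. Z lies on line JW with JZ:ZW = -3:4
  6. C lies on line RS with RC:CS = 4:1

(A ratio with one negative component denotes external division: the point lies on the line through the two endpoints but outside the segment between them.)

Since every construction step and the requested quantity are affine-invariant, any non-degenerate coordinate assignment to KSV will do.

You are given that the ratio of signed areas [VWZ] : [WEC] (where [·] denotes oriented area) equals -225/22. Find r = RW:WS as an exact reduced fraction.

Set K = (0, 0), S = (1, 0), V = (0, 1); any affine frame gives the same invariant.
1. E is the midpoint of VK ⇒ E = (0, 1/2)
2. J lies on line SK with SJ:JK = 5:1 ⇒ J = (1/6, 0)
3. R is the centroid of triangle EKJ ⇒ R = (1/18, 1/6)
4. With RW:WS = r, write λ = r/(r+1) so W = R + λ·(S−R); W is affine-linear in λ
5. Z lies on line JW with JZ:ZW = -3:4 ⇒ Z is an affine combination of earlier points and hence also affine-linear in λ
6. C lies on line RS with RC:CS = 4:1 ⇒ C = (73/90, 1/30)
Every point depending on W is an affine combination of W and λ-independent points, so each such coordinate is linear in λ; the λ² term in each signed area is a multiple of (S−R)×(S−R) = 0, so 2·[VWZ] and 2·[WEC] are each linear in λ. Evaluating at λ=0 and λ=1:
  2·[VWZ] = -11/3·λ + 1/3,   2·[WEC] = 11/36·λ − 11/45
So [VWZ]:[WEC] = (-11/3·λ + 1/3) / (11/36·λ − 11/45). Setting this equal to -225/22:
  -11/3·λ + 1/3 = -225/22·(11/36·λ − 11/45)  ⇒  λ = -4
Then r = λ/(1−λ) = (-4)/(5) = -4/5. Check: with r = -4/5, W = (-67/18, 5/6) and [VWZ]:[WEC] = -225/22 as required.

r = -4/5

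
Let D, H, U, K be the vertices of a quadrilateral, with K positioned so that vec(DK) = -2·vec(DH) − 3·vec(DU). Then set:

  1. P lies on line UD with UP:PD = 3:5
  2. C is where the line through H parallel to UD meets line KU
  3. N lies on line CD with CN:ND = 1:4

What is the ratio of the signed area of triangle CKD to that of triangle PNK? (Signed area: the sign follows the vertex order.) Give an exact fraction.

Assign D = (0, 0), H = (1, 0), U = (0, 1), K = (-2, -3) — the answer is frame-independent, so this choice is without loss of generality.
1. P lies on line UD with UP:PD = 3:5 ⇒ P = (0, 5/8)
2. C is where the line through H parallel to UD meets line KU ⇒ C = (1, 3)
3. N lies on line CD with CN:ND = 1:4 ⇒ N = (4/5, 12/5)
2·[CKD] = 3, 2·[PNK] = 13/20
[CKD]:[PNK] = 3:13/20 = 60/13

[CKD]:[PNK] = 60/13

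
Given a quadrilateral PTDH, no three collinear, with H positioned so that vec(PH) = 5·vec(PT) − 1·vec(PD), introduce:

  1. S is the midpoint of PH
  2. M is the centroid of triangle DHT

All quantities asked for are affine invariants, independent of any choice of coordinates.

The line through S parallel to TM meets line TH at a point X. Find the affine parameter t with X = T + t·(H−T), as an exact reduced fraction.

t = 1/2

Choose coordinates P = (0, 0), T = (1, 0), D = (0, 1), H = (5, -1).
1. S is the midpoint of PH ⇒ S = (5/2, -1/2)
2. M is the centroid of triangle DHT ⇒ M = (2, 0)
through S parallel to TM: direction (1, 0); meets TH at X = (3, -1/2)
X = T + t·(H−T) with t = 1/2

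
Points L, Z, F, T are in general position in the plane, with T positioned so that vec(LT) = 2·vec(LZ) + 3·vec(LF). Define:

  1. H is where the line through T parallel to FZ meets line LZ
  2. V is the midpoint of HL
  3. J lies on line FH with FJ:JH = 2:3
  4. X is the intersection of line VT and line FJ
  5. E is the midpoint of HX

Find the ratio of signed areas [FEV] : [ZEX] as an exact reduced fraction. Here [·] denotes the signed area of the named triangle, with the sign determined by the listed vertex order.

Set L = (0, 0), Z = (1, 0), F = (0, 1), T = (2, 3); any affine frame gives the same invariant.
1. H is where the line through T parallel to FZ meets line LZ ⇒ H = (5, 0)
2. V is the midpoint of HL ⇒ V = (5/2, 0)
3. J lies on line FH with FJ:JH = 2:3 ⇒ J = (2, 3/5)
4. X is the intersection of line VT and line FJ ⇒ X = (70/29, 15/29)
5. E is the midpoint of HX ⇒ E = (215/58, 15/58)
2·[FEV] = -215/116, 2·[ZEX] = 30/29
[FEV]:[ZEX] = -215/116:30/29 = -43/24

[FEV]:[ZEX] = -43/24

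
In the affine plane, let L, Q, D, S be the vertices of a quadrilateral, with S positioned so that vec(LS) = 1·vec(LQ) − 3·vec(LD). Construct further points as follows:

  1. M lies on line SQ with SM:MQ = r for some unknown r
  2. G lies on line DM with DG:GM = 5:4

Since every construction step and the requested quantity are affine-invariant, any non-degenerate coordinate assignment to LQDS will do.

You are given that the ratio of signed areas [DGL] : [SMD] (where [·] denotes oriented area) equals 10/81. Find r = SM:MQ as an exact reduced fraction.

r = -3/5

Assign L = (0, 0), Q = (1, 0), D = (0, 1), S = (1, -3) — the answer is frame-independent, so this choice is without loss of generality.
1. With SM:MQ = r, write λ = r/(r+1) so M = S + λ·(Q−S); M is affine-linear in λ
2. G lies on line DM with DG:GM = 5:4 ⇒ G is an affine combination of earlier points and hence also affine-linear in λ
Every point depending on M is an affine combination of M and λ-independent points, so each such coordinate is linear in λ; the λ² term in each signed area is a multiple of (Q−S)×(Q−S) = 0, so 2·[DGL] and 2·[SMD] are each linear in λ. Evaluating at λ=0 and λ=1:
  2·[DGL] = -5/9,   2·[SMD] = 3·λ
So [DGL]:[SMD] = (-5/9) / (3·λ). Setting this equal to 10/81:
  -5/9 = 10/81·(3·λ)  ⇒  λ = -3/2
Then r = λ/(1−λ) = (-3/2)/(5/2) = -3/5. Check: with r = -3/5, M = (1, -15/2) and [DGL]:[SMD] = 10/81 as required.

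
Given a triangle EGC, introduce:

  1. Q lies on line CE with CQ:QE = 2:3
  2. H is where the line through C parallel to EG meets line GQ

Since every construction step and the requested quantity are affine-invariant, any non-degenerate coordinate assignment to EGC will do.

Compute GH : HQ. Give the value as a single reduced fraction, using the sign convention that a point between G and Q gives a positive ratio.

Set E = (0, 0), G = (1, 0), C = (0, 1); any affine frame gives the same invariant.
1. Q lies on line CE with CQ:QE = 2:3 ⇒ Q = (0, 3/5)
2. H is where the line through C parallel to EG meets line GQ ⇒ H = (-2/3, 1)
H = G + t·(Q−G) with t = 5/3, so GH:HQ = t:(1−t) = 5/3:-2/3

GH:HQ = -5/2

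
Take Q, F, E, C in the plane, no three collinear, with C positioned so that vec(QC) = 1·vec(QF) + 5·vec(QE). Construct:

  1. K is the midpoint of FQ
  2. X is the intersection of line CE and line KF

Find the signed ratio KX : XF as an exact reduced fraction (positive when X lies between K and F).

KX:XF = -3/5

Choose coordinates Q = (0, 0), F = (1, 0), E = (0, 1), C = (1, 5).
1. K is the midpoint of FQ ⇒ K = (1/2, 0)
2. X is the intersection of line CE and line KF ⇒ X = (-1/4, 0)
X = K + t·(F−K) with t = -3/2, so KX:XF = t:(1−t) = -3/2:5/2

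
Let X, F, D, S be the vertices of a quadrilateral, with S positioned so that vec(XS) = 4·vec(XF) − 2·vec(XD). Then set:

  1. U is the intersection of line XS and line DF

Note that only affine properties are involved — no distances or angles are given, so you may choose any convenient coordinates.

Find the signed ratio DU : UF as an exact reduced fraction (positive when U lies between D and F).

Choose coordinates X = (0, 0), F = (1, 0), D = (0, 1), S = (4, -2).
1. U is the intersection of line XS and line DF ⇒ U = (2, -1)
U = D + t·(F−D) with t = 2, so DU:UF = t:(1−t) = 2:-1

DU:UF = -2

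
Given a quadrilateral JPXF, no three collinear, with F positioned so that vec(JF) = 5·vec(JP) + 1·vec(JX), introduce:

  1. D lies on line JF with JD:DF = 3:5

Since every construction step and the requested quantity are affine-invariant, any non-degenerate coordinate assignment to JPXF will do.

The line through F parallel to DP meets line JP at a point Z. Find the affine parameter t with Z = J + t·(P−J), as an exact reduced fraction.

t = 8/3

Work in coordinates with J = (0, 0), P = (1, 0), X = (0, 1), F = (5, 1).
1. D lies on line JF with JD:DF = 3:5 ⇒ D = (15/8, 3/8)
through F parallel to DP: direction (-7/8, -3/8); meets JP at Z = (8/3, 0)
Z = J + t·(P−J) with t = 8/3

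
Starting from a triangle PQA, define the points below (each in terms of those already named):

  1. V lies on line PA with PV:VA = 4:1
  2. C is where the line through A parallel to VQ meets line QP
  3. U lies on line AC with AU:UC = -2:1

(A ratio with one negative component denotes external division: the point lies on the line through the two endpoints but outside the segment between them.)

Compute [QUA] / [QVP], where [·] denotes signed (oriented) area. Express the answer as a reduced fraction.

Work in coordinates with P = (0, 0), Q = (1, 0), A = (0, 1).
1. V lies on line PA with PV:VA = 4:1 ⇒ V = (0, 4/5)
2. C is where the line through A parallel to VQ meets line QP ⇒ C = (5/4, 0)
3. U lies on line AC with AU:UC = -2:1 ⇒ U = (5/2, -1)
2·[QUA] = 1/2, 2·[QVP] = 4/5
[QUA]:[QVP] = 1/2:4/5 = 5/8

[QUA]:[QVP] = 5/8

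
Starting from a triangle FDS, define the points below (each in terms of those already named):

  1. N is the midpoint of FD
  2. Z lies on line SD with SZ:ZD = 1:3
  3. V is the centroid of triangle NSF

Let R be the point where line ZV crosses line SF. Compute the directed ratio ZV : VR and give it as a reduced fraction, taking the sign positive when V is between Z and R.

ZV:VR = 1/2

Choose coordinates F = (0, 0), D = (1, 0), S = (0, 1).
1. N is the midpoint of FD ⇒ N = (1/2, 0)
2. Z lies on line SD with SZ:ZD = 1:3 ⇒ Z = (1/4, 3/4)
3. V is the centroid of triangle NSF ⇒ V = (1/6, 1/3)
line ZV meets SF at R = (0, -1/2)
V = Z + t·(R−Z) with t = 1/3, so ZV:VR = 1/3:2/3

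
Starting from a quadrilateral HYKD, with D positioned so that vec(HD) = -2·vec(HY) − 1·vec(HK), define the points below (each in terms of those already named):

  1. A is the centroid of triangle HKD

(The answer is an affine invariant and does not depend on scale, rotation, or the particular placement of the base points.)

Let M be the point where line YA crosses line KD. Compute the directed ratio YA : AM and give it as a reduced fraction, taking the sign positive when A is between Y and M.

YA:AM = 5

Work in coordinates with H = (0, 0), Y = (1, 0), K = (0, 1), D = (-2, -1).
1. A is the centroid of triangle HKD ⇒ A = (-2/3, 0)
line YA meets KD at M = (-1, 0)
A = Y + t·(M−Y) with t = 5/6, so YA:AM = 5/6:1/6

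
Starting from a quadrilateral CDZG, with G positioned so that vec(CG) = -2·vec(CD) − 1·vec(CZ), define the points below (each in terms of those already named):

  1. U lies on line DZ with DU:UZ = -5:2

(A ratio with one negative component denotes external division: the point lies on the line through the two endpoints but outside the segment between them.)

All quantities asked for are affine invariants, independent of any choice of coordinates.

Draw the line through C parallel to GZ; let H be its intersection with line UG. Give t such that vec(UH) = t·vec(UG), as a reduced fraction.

t = 7/4

Choose coordinates C = (0, 0), D = (1, 0), Z = (0, 1), G = (-2, -1).
1. U lies on line DZ with DU:UZ = -5:2 ⇒ U = (-2/3, 5/3)
through C parallel to GZ: direction (2, 2); meets UG at H = (-3, -3)
H = U + t·(G−U) with t = 7/4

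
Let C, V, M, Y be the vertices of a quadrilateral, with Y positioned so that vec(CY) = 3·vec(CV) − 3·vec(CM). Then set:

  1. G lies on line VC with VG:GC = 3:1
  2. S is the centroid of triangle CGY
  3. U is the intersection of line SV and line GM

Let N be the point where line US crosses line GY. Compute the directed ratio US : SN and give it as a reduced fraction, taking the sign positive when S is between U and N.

Assign C = (0, 0), V = (1, 0), M = (0, 1), Y = (3, -3) — the answer is frame-independent, so this choice is without loss of generality.
1. G lies on line VC with VG:GC = 3:1 ⇒ G = (1/4, 0)
2. S is the centroid of triangle CGY ⇒ S = (13/12, -1)
3. U is the intersection of line SV and line GM ⇒ U = (11/8, -9/2)
line US meets GY at N = (43/40, -9/10)
S = U + t·(N−U) with t = 35/36, so US:SN = 35/36:1/36

US:SN = 35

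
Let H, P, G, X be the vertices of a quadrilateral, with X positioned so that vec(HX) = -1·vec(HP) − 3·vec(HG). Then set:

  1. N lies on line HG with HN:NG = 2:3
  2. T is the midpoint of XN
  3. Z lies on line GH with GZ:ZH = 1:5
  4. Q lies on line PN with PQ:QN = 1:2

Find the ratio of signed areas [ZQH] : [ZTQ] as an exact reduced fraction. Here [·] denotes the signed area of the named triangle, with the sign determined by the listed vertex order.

[ZQH]:[ZTQ] = -100/319

Assign H = (0, 0), P = (1, 0), G = (0, 1), X = (-1, -3) — the answer is frame-independent, so this choice is without loss of generality.
1. N lies on line HG with HN:NG = 2:3 ⇒ N = (0, 2/5)
2. T is the midpoint of XN ⇒ T = (-1/2, -13/10)
3. Z lies on line GH with GZ:ZH = 1:5 ⇒ Z = (0, 5/6)
4. Q lies on line PN with PQ:QN = 1:2 ⇒ Q = (2/3, 2/15)
2·[ZQH] = -5/9, 2·[ZTQ] = 319/180
[ZQH]:[ZTQ] = -5/9:319/180 = -100/319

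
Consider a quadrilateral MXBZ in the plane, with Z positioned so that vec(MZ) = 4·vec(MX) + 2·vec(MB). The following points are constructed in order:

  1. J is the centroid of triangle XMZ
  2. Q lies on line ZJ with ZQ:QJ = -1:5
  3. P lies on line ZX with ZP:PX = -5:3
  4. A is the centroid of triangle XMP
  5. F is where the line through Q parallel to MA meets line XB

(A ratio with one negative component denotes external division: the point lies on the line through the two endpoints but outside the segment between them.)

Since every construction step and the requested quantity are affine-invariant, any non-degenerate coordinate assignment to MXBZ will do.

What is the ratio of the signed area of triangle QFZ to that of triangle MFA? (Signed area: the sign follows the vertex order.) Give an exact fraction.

[QFZ]:[MFA] = 71/190

Set M = (0, 0), X = (1, 0), B = (0, 1), Z = (4, 2); any affine frame gives the same invariant.
1. J is the centroid of triangle XMZ ⇒ J = (5/3, 2/3)
2. Q lies on line ZJ with ZQ:QJ = -1:5 ⇒ Q = (55/12, 7/3)
3. P lies on line ZX with ZP:PX = -5:3 ⇒ P = (-7/2, -3)
4. A is the centroid of triangle XMP ⇒ A = (-5/6, -1)
5. F is where the line through Q parallel to MA meets line XB ⇒ F = (125/66, -59/66)
2·[QFZ] = -71/72, 2·[MFA] = -95/36
[QFZ]:[MFA] = -71/72:-95/36 = 71/190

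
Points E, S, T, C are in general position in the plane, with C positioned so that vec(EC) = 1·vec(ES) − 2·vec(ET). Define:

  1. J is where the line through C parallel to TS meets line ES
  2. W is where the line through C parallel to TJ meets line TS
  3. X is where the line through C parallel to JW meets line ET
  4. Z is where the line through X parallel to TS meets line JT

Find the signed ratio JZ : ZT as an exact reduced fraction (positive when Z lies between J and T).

Choose coordinates E = (0, 0), S = (1, 0), T = (0, 1), C = (1, -2).
1. J is where the line through C parallel to TS meets line ES ⇒ J = (-1, 0)
2. W is where the line through C parallel to TJ meets line TS ⇒ W = (2, -1)
3. X is where the line through C parallel to JW meets line ET ⇒ X = (0, -5/3)
4. Z is where the line through X parallel to TS meets line JT ⇒ Z = (-4/3, -1/3)
Z = J + t·(T−J) with t = -1/3, so JZ:ZT = t:(1−t) = -1/3:4/3

JZ:ZT = -1/4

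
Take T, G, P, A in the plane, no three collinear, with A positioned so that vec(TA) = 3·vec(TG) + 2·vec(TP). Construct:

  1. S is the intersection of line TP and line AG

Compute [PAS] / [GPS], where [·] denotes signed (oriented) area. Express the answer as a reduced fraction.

Work in coordinates with T = (0, 0), G = (1, 0), P = (0, 1), A = (3, 2).
1. S is the intersection of line TP and line AG ⇒ S = (0, -1)
2·[PAS] = -6, 2·[GPS] = 2
[PAS]:[GPS] = -6:2 = -3

[PAS]:[GPS] = -3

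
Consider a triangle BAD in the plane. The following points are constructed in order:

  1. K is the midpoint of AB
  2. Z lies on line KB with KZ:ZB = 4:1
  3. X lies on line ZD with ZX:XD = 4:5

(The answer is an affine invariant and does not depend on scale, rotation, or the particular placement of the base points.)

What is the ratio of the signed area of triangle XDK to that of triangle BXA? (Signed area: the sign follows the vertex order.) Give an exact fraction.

Assign B = (0, 0), A = (1, 0), D = (0, 1) — the answer is frame-independent, so this choice is without loss of generality.
1. K is the midpoint of AB ⇒ K = (1/2, 0)
2. Z lies on line KB with KZ:ZB = 4:1 ⇒ Z = (1/10, 0)
3. X lies on line ZD with ZX:XD = 4:5 ⇒ X = (1/18, 4/9)
2·[XDK] = -2/9, 2·[BXA] = -4/9
[XDK]:[BXA] = -2/9:-4/9 = 1/2

[XDK]:[BXA] = 1/2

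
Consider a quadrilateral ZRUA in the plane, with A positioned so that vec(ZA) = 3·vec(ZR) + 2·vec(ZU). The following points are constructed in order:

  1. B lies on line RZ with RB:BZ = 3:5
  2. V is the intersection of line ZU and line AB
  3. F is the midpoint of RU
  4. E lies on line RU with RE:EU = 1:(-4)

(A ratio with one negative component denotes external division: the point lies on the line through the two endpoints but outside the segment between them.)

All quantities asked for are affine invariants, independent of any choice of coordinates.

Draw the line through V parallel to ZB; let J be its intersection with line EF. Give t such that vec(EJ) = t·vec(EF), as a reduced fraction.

Choose coordinates Z = (0, 0), R = (1, 0), U = (0, 1), A = (3, 2).
1. B lies on line RZ with RB:BZ = 3:5 ⇒ B = (5/8, 0)
2. V is the intersection of line ZU and line AB ⇒ V = (0, -10/19)
3. F is the midpoint of RU ⇒ F = (1/2, 1/2)
4. E lies on line RU with RE:EU = 1:(-4) ⇒ E = (4/3, -1/3)
through V parallel to ZB: direction (5/8, 0); meets EF at J = (29/19, -10/19)
J = E + t·(F−E) with t = -22/95

t = -22/95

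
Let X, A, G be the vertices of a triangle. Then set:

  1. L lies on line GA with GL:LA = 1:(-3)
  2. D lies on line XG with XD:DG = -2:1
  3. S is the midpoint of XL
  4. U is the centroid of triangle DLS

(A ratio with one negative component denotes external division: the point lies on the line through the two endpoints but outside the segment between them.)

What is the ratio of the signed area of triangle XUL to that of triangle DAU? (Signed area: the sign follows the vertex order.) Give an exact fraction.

[XUL]:[DAU] = -4/13

Set X = (0, 0), A = (1, 0), G = (0, 1); any affine frame gives the same invariant.
1. L lies on line GA with GL:LA = 1:(-3) ⇒ L = (-1/2, 3/2)
2. D lies on line XG with XD:DG = -2:1 ⇒ D = (0, 2)
3. S is the midpoint of XL ⇒ S = (-1/4, 3/4)
4. U is the centroid of triangle DLS ⇒ U = (-1/4, 17/12)
2·[XUL] = 1/3, 2·[DAU] = -13/12
[XUL]:[DAU] = 1/3:-13/12 = -4/13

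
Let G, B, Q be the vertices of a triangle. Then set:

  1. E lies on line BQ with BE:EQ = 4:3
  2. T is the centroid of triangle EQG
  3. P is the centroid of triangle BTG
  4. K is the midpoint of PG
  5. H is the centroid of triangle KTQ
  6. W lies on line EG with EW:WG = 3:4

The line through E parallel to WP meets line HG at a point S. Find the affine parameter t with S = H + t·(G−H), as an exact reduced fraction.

t = -10/17

Choose coordinates G = (0, 0), B = (1, 0), Q = (0, 1).
1. E lies on line BQ with BE:EQ = 4:3 ⇒ E = (3/7, 4/7)
2. T is the centroid of triangle EQG ⇒ T = (1/7, 11/21)
3. P is the centroid of triangle BTG ⇒ P = (8/21, 11/63)
4. K is the midpoint of PG ⇒ K = (4/21, 11/126)
5. H is the centroid of triangle KTQ ⇒ H = (1/9, 29/54)
6. W lies on line EG with EW:WG = 3:4 ⇒ W = (12/49, 16/49)
through E parallel to WP: direction (20/147, -67/441); meets HG at S = (3/17, 29/34)
S = H + t·(G−H) with t = -10/17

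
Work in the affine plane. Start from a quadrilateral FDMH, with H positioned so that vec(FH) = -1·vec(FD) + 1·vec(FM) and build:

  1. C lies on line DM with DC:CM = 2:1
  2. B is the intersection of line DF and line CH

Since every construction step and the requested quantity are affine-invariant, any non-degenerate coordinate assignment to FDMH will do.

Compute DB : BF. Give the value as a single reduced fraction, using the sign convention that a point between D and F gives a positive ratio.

DB:BF = -2/3

Choose coordinates F = (0, 0), D = (1, 0), M = (0, 1), H = (-1, 1).
1. C lies on line DM with DC:CM = 2:1 ⇒ C = (1/3, 2/3)
2. B is the intersection of line DF and line CH ⇒ B = (3, 0)
B = D + t·(F−D) with t = -2, so DB:BF = t:(1−t) = -2:3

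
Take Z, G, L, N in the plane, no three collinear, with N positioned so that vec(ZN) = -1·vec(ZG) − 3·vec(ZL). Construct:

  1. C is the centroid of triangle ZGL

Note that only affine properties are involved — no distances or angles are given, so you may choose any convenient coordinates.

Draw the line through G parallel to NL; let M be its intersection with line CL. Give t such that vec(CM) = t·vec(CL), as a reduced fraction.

Choose coordinates Z = (0, 0), G = (1, 0), L = (0, 1), N = (-1, -3).
1. C is the centroid of triangle ZGL ⇒ C = (1/3, 1/3)
through G parallel to NL: direction (1, 4); meets CL at M = (5/6, -2/3)
M = C + t·(L−C) with t = -3/2

t = -3/2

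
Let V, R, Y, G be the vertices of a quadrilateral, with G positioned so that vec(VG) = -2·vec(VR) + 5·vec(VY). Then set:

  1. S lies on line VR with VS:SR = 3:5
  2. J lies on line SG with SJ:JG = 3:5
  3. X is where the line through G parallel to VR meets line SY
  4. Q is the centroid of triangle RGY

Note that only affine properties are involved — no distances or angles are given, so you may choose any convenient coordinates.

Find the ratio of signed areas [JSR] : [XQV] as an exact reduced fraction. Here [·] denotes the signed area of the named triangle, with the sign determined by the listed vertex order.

[JSR]:[XQV] = -225/256

Choose coordinates V = (0, 0), R = (1, 0), Y = (0, 1), G = (-2, 5).
1. S lies on line VR with VS:SR = 3:5 ⇒ S = (3/8, 0)
2. J lies on line SG with SJ:JG = 3:5 ⇒ J = (-33/64, 15/8)
3. X is where the line through G parallel to VR meets line SY ⇒ X = (-3/2, 5)
4. Q is the centroid of triangle RGY ⇒ Q = (-1/3, 2)
2·[JSR] = 75/64, 2·[XQV] = -4/3
[JSR]:[XQV] = 75/64:-4/3 = -225/256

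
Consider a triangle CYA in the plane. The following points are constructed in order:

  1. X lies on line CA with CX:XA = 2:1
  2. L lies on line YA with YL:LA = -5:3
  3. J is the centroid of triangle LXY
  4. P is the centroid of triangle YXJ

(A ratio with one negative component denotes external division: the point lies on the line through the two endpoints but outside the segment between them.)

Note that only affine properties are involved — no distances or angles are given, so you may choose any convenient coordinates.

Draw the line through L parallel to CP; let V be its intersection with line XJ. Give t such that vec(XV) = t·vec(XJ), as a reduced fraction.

Set C = (0, 0), Y = (1, 0), A = (0, 1); any affine frame gives the same invariant.
1. X lies on line CA with CX:XA = 2:1 ⇒ X = (0, 2/3)
2. L lies on line YA with YL:LA = -5:3 ⇒ L = (-3/2, 5/2)
3. J is the centroid of triangle LXY ⇒ J = (-1/6, 19/18)
4. P is the centroid of triangle YXJ ⇒ P = (5/18, 31/54)
through L parallel to CP: direction (5/18, 31/54); meets XJ at V = (-37/33, 325/99)
V = X + t·(J−X) with t = 74/11

t = 74/11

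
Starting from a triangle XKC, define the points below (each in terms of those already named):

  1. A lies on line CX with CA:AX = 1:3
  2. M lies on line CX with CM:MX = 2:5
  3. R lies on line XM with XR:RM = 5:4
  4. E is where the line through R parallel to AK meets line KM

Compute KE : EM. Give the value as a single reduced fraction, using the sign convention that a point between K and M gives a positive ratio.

Choose coordinates X = (0, 0), K = (1, 0), C = (0, 1).
1. A lies on line CX with CA:AX = 1:3 ⇒ A = (0, 3/4)
2. M lies on line CX with CM:MX = 2:5 ⇒ M = (0, 5/7)
3. R lies on line XM with XR:RM = 5:4 ⇒ R = (0, 25/63)
4. E is where the line through R parallel to AK meets line KM ⇒ E = (-80/9, 445/63)
E = K + t·(M−K) with t = 89/9, so KE:EM = t:(1−t) = 89/9:-80/9

KE:EM = -89/80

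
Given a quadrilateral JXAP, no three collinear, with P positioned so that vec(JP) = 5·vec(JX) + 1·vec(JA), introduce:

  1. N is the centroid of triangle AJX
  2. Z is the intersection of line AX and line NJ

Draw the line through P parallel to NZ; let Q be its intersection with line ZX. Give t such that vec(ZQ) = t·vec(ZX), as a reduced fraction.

Work in coordinates with J = (0, 0), X = (1, 0), A = (0, 1), P = (5, 1).
1. N is the centroid of triangle AJX ⇒ N = (1/3, 1/3)
2. Z is the intersection of line AX and line NJ ⇒ Z = (1/2, 1/2)
through P parallel to NZ: direction (1/6, 1/6); meets ZX at Q = (5/2, -3/2)
Q = Z + t·(X−Z) with t = 4

t = 4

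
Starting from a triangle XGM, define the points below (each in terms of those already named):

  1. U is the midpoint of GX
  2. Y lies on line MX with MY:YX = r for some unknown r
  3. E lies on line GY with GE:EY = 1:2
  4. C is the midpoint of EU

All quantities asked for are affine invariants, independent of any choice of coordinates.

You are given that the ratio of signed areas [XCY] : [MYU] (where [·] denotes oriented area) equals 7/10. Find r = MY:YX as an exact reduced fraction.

Work in coordinates with X = (0, 0), G = (1, 0), M = (0, 1).
1. U is the midpoint of GX ⇒ U = (1/2, 0)
2. With MY:YX = r, write λ = r/(r+1) so Y = M + λ·(X−M); Y is affine-linear in λ
3. E lies on line GY with GE:EY = 1:2 ⇒ E is an affine combination of earlier points and hence also affine-linear in λ
4. C is the midpoint of EU ⇒ C is an affine combination of earlier points and hence also affine-linear in λ
Every point depending on Y is an affine combination of Y and λ-independent points, so each such coordinate is linear in λ; the λ² term in each signed area is a multiple of (X−M)×(X−M) = 0, so 2·[XCY] and 2·[MYU] are each linear in λ. Evaluating at λ=0 and λ=1:
  2·[XCY] = -7/12·λ + 7/12,   2·[MYU] = 1/2·λ
So [XCY]:[MYU] = (-7/12·λ + 7/12) / (1/2·λ). Setting this equal to 7/10:
  -7/12·λ + 7/12 = 7/10·(1/2·λ)  ⇒  λ = 5/8
Then r = λ/(1−λ) = (5/8)/(3/8) = 5/3. Check: with r = 5/3, Y = (0, 3/8) and [XCY]:[MYU] = 7/10 as required.

r = 5/3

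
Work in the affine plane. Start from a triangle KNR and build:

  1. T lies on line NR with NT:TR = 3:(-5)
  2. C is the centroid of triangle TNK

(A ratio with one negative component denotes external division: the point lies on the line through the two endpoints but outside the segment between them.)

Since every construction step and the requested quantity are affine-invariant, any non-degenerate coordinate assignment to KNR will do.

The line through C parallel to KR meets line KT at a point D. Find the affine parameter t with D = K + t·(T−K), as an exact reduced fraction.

Work in coordinates with K = (0, 0), N = (1, 0), R = (0, 1).
1. T lies on line NR with NT:TR = 3:(-5) ⇒ T = (5/2, -3/2)
2. C is the centroid of triangle TNK ⇒ C = (7/6, -1/2)
through C parallel to KR: direction (0, 1); meets KT at D = (7/6, -7/10)
D = K + t·(T−K) with t = 7/15

t = 7/15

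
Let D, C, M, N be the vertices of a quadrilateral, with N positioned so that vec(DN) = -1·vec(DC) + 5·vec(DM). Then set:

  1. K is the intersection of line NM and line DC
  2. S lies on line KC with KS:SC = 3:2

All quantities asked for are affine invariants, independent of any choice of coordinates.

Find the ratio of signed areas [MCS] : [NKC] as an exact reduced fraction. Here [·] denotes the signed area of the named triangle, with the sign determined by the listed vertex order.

[MCS]:[NKC] = -2/25

Choose coordinates D = (0, 0), C = (1, 0), M = (0, 1), N = (-1, 5).
1. K is the intersection of line NM and line DC ⇒ K = (1/4, 0)
2. S lies on line KC with KS:SC = 3:2 ⇒ S = (7/10, 0)
2·[MCS] = -3/10, 2·[NKC] = 15/4
[MCS]:[NKC] = -3/10:15/4 = -2/25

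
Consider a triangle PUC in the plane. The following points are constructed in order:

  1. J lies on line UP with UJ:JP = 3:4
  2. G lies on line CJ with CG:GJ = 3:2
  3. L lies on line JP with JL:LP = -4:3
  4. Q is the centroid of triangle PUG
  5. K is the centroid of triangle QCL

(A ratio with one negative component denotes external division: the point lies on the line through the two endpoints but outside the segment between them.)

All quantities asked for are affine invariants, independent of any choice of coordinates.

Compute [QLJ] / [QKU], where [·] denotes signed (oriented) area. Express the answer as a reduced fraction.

[QLJ]:[QKU] = -16

Choose coordinates P = (0, 0), U = (1, 0), C = (0, 1).
1. J lies on line UP with UJ:JP = 3:4 ⇒ J = (4/7, 0)
2. G lies on line CJ with CG:GJ = 3:2 ⇒ G = (12/35, 2/5)
3. L lies on line JP with JL:LP = -4:3 ⇒ L = (-12/7, 0)
4. Q is the centroid of triangle PUG ⇒ Q = (47/105, 2/15)
5. K is the centroid of triangle QCL ⇒ K = (-19/45, 17/45)
2·[QLJ] = 32/105, 2·[QKU] = -2/105
[QLJ]:[QKU] = 32/105:-2/105 = -16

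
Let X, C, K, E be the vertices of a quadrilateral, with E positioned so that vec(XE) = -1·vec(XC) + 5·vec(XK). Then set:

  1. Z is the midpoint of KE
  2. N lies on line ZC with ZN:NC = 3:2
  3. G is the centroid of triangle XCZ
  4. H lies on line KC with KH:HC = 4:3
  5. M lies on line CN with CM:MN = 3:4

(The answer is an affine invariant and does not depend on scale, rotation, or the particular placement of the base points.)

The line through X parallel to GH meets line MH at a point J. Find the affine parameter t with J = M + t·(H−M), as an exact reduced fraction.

Work in coordinates with X = (0, 0), C = (1, 0), K = (0, 1), E = (-1, 5).
1. Z is the midpoint of KE ⇒ Z = (-1/2, 3)
2. N lies on line ZC with ZN:NC = 3:2 ⇒ N = (2/5, 6/5)
3. G is the centroid of triangle XCZ ⇒ G = (1/6, 1)
4. H lies on line KC with KH:HC = 4:3 ⇒ H = (4/7, 3/7)
5. M lies on line CN with CM:MN = 3:4 ⇒ M = (26/35, 18/35)
through X parallel to GH: direction (17/42, -4/7); meets MH at J = (-34/455, 48/455)
J = M + t·(H−M) with t = 62/13

t = 62/13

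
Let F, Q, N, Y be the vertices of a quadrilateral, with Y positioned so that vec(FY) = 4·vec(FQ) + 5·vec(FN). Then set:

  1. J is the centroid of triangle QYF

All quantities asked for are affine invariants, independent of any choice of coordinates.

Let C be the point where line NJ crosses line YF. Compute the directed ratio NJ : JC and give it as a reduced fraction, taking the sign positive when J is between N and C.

NJ:JC = -17/5

Choose coordinates F = (0, 0), Q = (1, 0), N = (0, 1), Y = (4, 5).
1. J is the centroid of triangle QYF ⇒ J = (5/3, 5/3)
line NJ meets YF at C = (20/17, 25/17)
J = N + t·(C−N) with t = 17/12, so NJ:JC = 17/12:-5/12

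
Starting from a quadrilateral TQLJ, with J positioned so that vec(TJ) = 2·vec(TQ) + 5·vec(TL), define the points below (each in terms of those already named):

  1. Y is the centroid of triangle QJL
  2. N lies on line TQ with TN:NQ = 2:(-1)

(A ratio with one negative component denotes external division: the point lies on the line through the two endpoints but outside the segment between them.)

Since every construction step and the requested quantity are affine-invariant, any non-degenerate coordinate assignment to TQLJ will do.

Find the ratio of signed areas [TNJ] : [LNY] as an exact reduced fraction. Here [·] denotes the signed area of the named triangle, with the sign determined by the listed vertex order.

[TNJ]:[LNY] = 10/3

Assign T = (0, 0), Q = (1, 0), L = (0, 1), J = (2, 5) — the answer is frame-independent, so this choice is without loss of generality.
1. Y is the centroid of triangle QJL ⇒ Y = (1, 2)
2. N lies on line TQ with TN:NQ = 2:(-1) ⇒ N = (2, 0)
2·[TNJ] = 10, 2·[LNY] = 3
[TNJ]:[LNY] = 10:3 = 10/3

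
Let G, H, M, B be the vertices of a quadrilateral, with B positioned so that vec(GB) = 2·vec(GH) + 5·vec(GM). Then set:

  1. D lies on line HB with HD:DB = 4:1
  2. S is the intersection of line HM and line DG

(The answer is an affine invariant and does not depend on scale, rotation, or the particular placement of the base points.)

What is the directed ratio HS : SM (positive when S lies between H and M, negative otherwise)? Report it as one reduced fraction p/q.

HS:SM = 20/9

Choose coordinates G = (0, 0), H = (1, 0), M = (0, 1), B = (2, 5).
1. D lies on line HB with HD:DB = 4:1 ⇒ D = (9/5, 4)
2. S is the intersection of line HM and line DG ⇒ S = (9/29, 20/29)
S = H + t·(M−H) with t = 20/29, so HS:SM = t:(1−t) = 20/29:9/29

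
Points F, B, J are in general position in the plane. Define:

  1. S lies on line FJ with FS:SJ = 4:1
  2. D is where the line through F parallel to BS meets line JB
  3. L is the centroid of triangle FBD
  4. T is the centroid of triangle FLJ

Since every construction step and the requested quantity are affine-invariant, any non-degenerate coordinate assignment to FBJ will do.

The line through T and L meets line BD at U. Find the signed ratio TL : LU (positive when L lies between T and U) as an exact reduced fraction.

Set F = (0, 0), B = (1, 0), J = (0, 1); any affine frame gives the same invariant.
1. S lies on line FJ with FS:SJ = 4:1 ⇒ S = (0, 4/5)
2. D is where the line through F parallel to BS meets line JB ⇒ D = (5, -4)
3. L is the centroid of triangle FBD ⇒ L = (2, -4/3)
4. T is the centroid of triangle FLJ ⇒ T = (2/3, -1/9)
line TL meets BD at U = (6, -5)
L = T + t·(U−T) with t = 1/4, so TL:LU = 1/4:3/4

TL:LU = 1/3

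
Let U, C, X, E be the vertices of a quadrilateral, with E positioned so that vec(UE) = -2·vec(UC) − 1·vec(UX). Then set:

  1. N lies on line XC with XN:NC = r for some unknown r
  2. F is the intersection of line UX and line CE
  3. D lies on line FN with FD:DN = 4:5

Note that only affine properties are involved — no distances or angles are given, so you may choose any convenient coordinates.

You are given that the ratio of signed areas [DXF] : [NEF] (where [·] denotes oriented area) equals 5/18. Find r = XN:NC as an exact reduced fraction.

Work in coordinates with U = (0, 0), C = (1, 0), X = (0, 1), E = (-2, -1).
1. With XN:NC = r, write λ = r/(r+1) so N = X + λ·(C−X); N is affine-linear in λ
2. F is the intersection of line UX and line CE ⇒ F = (0, -1/3)
3. D lies on line FN with FD:DN = 4:5 ⇒ D is an affine combination of earlier points and hence also affine-linear in λ
Every point depending on N is an affine combination of N and λ-independent points, so each such coordinate is linear in λ; the λ² term in each signed area is a multiple of (C−X)×(C−X) = 0, so 2·[DXF] and 2·[NEF] are each linear in λ. Evaluating at λ=0 and λ=1:
  2·[DXF] = 16/27·λ,   2·[NEF] = -8/3·λ + 8/3
So [DXF]:[NEF] = (16/27·λ) / (-8/3·λ + 8/3). Setting this equal to 5/18:
  16/27·λ = 5/18·(-8/3·λ + 8/3)  ⇒  λ = 5/9
Then r = λ/(1−λ) = (5/9)/(4/9) = 5/4. Check: with r = 5/4, N = (5/9, 4/9) and [DXF]:[NEF] = 5/18 as required.

r = 5/4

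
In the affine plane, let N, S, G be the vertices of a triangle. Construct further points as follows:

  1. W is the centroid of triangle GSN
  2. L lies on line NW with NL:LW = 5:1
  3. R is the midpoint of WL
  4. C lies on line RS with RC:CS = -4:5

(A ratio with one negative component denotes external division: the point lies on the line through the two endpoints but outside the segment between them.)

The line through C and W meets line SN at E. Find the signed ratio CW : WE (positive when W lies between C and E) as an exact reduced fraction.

Assign N = (0, 0), S = (1, 0), G = (0, 1) — the answer is frame-independent, so this choice is without loss of generality.
1. W is the centroid of triangle GSN ⇒ W = (1/3, 1/3)
2. L lies on line NW with NL:LW = 5:1 ⇒ L = (5/18, 5/18)
3. R is the midpoint of WL ⇒ R = (11/36, 11/36)
4. C lies on line RS with RC:CS = -4:5 ⇒ C = (-89/36, 55/36)
line CW meets SN at E = (48/43, 0)
W = C + t·(E−C) with t = 43/55, so CW:WE = 43/55:12/55

CW:WE = 43/12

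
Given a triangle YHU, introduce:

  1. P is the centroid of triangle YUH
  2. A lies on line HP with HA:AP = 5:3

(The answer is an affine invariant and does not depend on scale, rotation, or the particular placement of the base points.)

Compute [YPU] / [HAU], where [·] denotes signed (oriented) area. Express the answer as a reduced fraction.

Choose coordinates Y = (0, 0), H = (1, 0), U = (0, 1).
1. P is the centroid of triangle YUH ⇒ P = (1/3, 1/3)
2. A lies on line HP with HA:AP = 5:3 ⇒ A = (7/12, 5/24)
2·[YPU] = 1/3, 2·[HAU] = -5/24
[YPU]:[HAU] = 1/3:-5/24 = -8/5

[YPU]:[HAU] = -8/5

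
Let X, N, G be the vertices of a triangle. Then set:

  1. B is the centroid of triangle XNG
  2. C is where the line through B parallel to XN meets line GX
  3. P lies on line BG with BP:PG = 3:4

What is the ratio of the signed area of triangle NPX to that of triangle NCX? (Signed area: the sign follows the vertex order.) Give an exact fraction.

Assign X = (0, 0), N = (1, 0), G = (0, 1) — the answer is frame-independent, so this choice is without loss of generality.
1. B is the centroid of triangle XNG ⇒ B = (1/3, 1/3)
2. C is where the line through B parallel to XN meets line GX ⇒ C = (0, 1/3)
3. P lies on line BG with BP:PG = 3:4 ⇒ P = (4/21, 13/21)
2·[NPX] = 13/21, 2·[NCX] = 1/3
[NPX]:[NCX] = 13/21:1/3 = 13/7

[NPX]:[NCX] = 13/7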